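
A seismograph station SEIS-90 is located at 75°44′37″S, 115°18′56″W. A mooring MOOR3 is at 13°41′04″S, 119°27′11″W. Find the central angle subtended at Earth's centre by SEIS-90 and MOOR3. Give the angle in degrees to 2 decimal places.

62.10°

SEIS-90: φ = -75.74361°, λ = -115.31556°
MOOR3: φ = -13.68444°, λ = -119.45306°
Δφ = 62.0592°,  Δλ = -4.1375°
a = sin²(Δφ/2) + cos φ₁ cos φ₂ sin²(Δλ/2) = 0.266032
c = 2·arcsin(√a) = 1.083843 rad = 62.0996°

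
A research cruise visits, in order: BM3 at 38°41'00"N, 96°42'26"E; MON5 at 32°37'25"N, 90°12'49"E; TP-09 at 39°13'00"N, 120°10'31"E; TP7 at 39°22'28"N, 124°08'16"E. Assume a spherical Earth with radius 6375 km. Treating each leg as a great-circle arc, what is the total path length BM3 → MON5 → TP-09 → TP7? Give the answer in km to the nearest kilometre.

BM3: φ = +38.68333°, λ = +96.70722°
MON5: φ = +32.62361°, λ = +90.21361°
TP-09: φ = +39.21667°, λ = +120.17528°
TP7: φ = +39.37444°, λ = +124.13778°
BM3→MON5: c = 0.140154 rad, d = 893.48 km
MON5→TP-09: c = 0.436628 rad, d = 2783.50 km
TP-09→TP7: c = 0.053588 rad, d = 341.62 km
Total = 893.48 + 2783.50 + 341.62 = 4018.61 km

4019 km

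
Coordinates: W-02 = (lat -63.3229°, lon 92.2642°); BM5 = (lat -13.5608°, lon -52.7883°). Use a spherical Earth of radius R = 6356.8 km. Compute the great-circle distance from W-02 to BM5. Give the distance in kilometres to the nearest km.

10931 km

Δφ = 49.7621°,  Δλ = -145.0525°
a = sin²(Δφ/2) + cos φ₁ cos φ₂ sin²(Δλ/2) = 0.574114
c = 2·arcsin(√a) = 1.719572 rad = 98.5242°
d = R·c = 6356.8 × 1.719572 = 10931.0 km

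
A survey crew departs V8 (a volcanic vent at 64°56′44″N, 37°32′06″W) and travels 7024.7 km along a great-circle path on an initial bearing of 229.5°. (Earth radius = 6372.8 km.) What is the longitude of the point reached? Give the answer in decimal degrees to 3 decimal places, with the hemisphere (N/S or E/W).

80.987°W

V8: φ = +64.94556°, λ = -37.53500°
δ = d/R = 7024.7/6372.8 = 1.102294 rad
φ₂ = arcsin(sin φ₁ cos δ + cos φ₁ sin δ cos θ)
   = arcsin(0.90591·0.45155 + 0.42348·0.89225·-0.64945) = 9.41997°
λ₂ = λ₁ + atan2(sin θ sin δ cos φ₁, cos δ − sin φ₁ sin φ₂) = -80.98671°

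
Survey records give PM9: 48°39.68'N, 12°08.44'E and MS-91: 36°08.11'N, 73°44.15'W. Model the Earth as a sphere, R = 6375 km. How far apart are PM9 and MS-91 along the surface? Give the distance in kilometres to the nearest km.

6814 km

PM9: φ = +48.66133°, λ = +12.14067°
MS-91: φ = +36.13517°, λ = -73.73583°
Δφ = -12.5262°,  Δλ = -85.8765°
a = sin²(Δφ/2) + cos φ₁ cos φ₂ sin²(Δλ/2) = 0.259445
c = 2·arcsin(√a) = 1.068876 rad = 61.2421°
d = R·c = 6375 × 1.068876 = 6814.1 km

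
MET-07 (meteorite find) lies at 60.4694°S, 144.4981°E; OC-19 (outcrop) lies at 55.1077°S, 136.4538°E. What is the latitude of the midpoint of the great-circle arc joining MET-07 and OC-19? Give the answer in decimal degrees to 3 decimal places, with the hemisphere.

Bx = cos φ₂ cos Δλ = 0.566407,  By = cos φ₂ sin Δλ = -0.080050
φₘ = atan2(sin φ₁ + sin φ₂, √((cos φ₁ + Bx)² + By²)) = -57.85189°
λₘ = λ₁ + atan2(By, cos φ₁ + Bx) = 140.17653°

57.852°S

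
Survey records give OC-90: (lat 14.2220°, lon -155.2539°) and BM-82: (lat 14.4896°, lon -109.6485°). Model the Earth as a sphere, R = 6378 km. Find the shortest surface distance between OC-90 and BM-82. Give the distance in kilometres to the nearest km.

Δφ = 0.2676°,  Δλ = 45.6054°
a = sin²(Δφ/2) + cos φ₁ cos φ₂ sin²(Δλ/2) = 0.140973
c = 2·arcsin(√a) = 0.769794 rad = 44.1059°
d = R·c = 6378 × 0.769794 = 4909.7 km

4910 km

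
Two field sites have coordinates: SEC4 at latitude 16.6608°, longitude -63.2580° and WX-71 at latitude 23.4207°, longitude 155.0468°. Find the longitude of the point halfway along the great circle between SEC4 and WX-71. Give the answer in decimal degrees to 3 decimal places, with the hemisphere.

Bx = cos φ₂ cos Δλ = -0.720072,  By = cos φ₂ sin Δλ = -0.568776
φₘ = atan2(sin φ₁ + sin φ₂, √((cos φ₁ + Bx)² + By²)) = 47.97686°
λₘ = λ₁ + atan2(By, cos φ₁ + Bx) = -130.55605°

130.556°W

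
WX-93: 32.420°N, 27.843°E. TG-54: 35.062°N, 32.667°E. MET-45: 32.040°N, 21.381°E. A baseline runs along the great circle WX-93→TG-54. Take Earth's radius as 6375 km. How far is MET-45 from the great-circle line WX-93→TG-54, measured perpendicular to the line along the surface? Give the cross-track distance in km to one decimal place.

326.7 km

δ₁₃ = central angle WX-93→MET-45 = 0.095620 rad  (haversine)
θ₁₃ = bearing WX-93→MET-45 = 267.752°,  θ₁₂ = bearing WX-93→TG-54 = 55.308°
dₓₜ = R·arcsin(sin δ₁₃ · sin(θ₁₃ − θ₁₂)) = 6375·arcsin(0.09547·sin(212.444°)) = -326.673 km
|dₓₜ| = 326.673 km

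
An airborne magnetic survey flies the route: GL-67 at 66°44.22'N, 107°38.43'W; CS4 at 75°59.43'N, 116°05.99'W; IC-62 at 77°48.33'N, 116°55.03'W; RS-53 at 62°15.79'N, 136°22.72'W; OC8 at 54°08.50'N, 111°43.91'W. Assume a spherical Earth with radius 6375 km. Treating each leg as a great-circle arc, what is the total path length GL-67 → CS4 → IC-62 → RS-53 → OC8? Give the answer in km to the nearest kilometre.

GL-67: φ = +66.73700°, λ = -107.64050°
CS4: φ = +75.99050°, λ = -116.09983°
IC-62: φ = +77.80550°, λ = -116.91717°
RS-53: φ = +62.26317°, λ = -136.37867°
OC8: φ = +54.14167°, λ = -111.73183°
GL-67→CS4: c = 0.167849 rad, d = 1070.04 km
CS4→IC-62: c = 0.031842 rad, d = 202.99 km
IC-62→RS-53: c = 0.291493 rad, d = 1858.27 km
RS-53→OC8: c = 0.264846 rad, d = 1688.39 km
Total = 1070.04 + 202.99 + 1858.27 + 1688.39 = 4819.69 km

4820 km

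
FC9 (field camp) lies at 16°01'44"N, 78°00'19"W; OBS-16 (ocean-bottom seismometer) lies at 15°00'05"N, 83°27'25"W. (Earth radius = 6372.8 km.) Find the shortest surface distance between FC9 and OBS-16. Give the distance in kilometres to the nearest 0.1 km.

595.3 km

FC9: φ = +16.02889°, λ = -78.00528°
OBS-16: φ = +15.00139°, λ = -83.45694°
Δφ = -1.0275°,  Δλ = -5.4517°
a = sin²(Δφ/2) + cos φ₁ cos φ₂ sin²(Δλ/2) = 0.002180
c = 2·arcsin(√a) = 0.093416 rad = 5.3523°
d = R·c = 6372.8 × 0.093416 = 595.3 km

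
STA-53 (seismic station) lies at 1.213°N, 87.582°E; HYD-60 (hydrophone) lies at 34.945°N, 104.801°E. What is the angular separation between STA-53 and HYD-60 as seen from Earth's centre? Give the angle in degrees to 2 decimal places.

Δφ = 33.7320°,  Δλ = 17.2190°
a = sin²(Δφ/2) + cos φ₁ cos φ₂ sin²(Δλ/2) = 0.102543
c = 2·arcsin(√a) = 0.651931 rad = 37.3529°

37.35°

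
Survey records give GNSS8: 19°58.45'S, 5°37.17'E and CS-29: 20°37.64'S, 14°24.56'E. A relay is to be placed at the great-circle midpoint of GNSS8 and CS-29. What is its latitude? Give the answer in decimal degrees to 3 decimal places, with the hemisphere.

20.356°S

GNSS8: φ = -19.97417°, λ = +5.61950°
CS-29: φ = -20.62733°, λ = +14.40933°
Bx = cos φ₂ cos Δλ = 0.924900,  By = cos φ₂ sin Δλ = 0.143014
φₘ = atan2(sin φ₁ + sin φ₂, √((cos φ₁ + Bx)² + By²)) = -20.35571°
λₘ = λ₁ + atan2(By, cos φ₁ + Bx) = 10.00513°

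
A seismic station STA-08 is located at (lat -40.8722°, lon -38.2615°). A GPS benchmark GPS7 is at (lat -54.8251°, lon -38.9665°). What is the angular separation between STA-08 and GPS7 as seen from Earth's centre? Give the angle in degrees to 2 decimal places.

Δφ = -13.9529°,  Δλ = -0.7050°
a = sin²(Δφ/2) + cos φ₁ cos φ₂ sin²(Δλ/2) = 0.014769
c = 2·arcsin(√a) = 0.243661 rad = 13.9607°

13.96°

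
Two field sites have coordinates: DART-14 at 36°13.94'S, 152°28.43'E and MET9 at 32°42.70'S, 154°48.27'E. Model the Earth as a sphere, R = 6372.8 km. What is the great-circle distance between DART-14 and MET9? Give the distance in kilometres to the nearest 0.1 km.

446.1 km

DART-14: φ = -36.23233°, λ = +152.47383°
MET9: φ = -32.71167°, λ = +154.80450°
Δφ = 3.5207°,  Δλ = 2.3307°
a = sin²(Δφ/2) + cos φ₁ cos φ₂ sin²(Δλ/2) = 0.001224
c = 2·arcsin(√a) = 0.069996 rad = 4.0105°
d = R·c = 6372.8 × 0.069996 = 446.1 km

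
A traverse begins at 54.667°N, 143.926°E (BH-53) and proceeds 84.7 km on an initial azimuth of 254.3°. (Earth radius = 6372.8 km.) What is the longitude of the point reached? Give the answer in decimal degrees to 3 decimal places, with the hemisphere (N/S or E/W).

142.665°E

δ = d/R = 84.7/6372.8 = 0.013291 rad
φ₂ = arcsin(sin φ₁ cos δ + cos φ₁ sin δ cos θ)
   = arcsin(0.81580·0.99991 + 0.57833·0.01329·-0.27060) = 54.45436°
λ₂ = λ₁ + atan2(sin θ sin δ cos φ₁, cos δ − sin φ₁ sin φ₂) = 142.66491°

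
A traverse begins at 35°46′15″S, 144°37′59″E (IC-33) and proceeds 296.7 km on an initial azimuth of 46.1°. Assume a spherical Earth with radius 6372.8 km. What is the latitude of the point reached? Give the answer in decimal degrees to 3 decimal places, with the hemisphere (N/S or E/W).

IC-33: φ = -35.77083°, λ = +144.63306°
δ = d/R = 296.7/6372.8 = 0.046557 rad
φ₂ = arcsin(sin φ₁ cos δ + cos φ₁ sin δ cos θ)
   = arcsin(-0.58454·0.99892 + 0.81136·0.04654·0.69340) = -33.89880°
λ₂ = λ₁ + atan2(sin θ sin δ cos φ₁, cos δ − sin φ₁ sin φ₂) = 146.94856°

33.899°S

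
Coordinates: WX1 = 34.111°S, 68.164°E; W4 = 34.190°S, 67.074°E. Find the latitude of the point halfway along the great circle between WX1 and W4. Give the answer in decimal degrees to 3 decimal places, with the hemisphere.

34.152°S

Bx = cos φ₂ cos Δλ = 0.827029,  By = cos φ₂ sin Δλ = -0.015735
φₘ = atan2(sin φ₁ + sin φ₂, √((cos φ₁ + Bx)² + By²)) = -34.15170°
λₘ = λ₁ + atan2(By, cos φ₁ + Bx) = 67.61925°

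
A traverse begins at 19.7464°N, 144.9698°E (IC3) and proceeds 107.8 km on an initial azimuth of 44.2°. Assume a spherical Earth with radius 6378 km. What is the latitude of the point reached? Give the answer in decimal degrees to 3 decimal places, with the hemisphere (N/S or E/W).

20.439°N

δ = d/R = 107.8/6378 = 0.016902 rad
φ₂ = arcsin(sin φ₁ cos δ + cos φ₁ sin δ cos θ)
   = arcsin(0.33786·0.99986 + 0.94120·0.01690·0.71691) = 20.43921°
λ₂ = λ₁ + atan2(sin θ sin δ cos φ₁, cos δ − sin φ₁ sin φ₂) = 145.69028°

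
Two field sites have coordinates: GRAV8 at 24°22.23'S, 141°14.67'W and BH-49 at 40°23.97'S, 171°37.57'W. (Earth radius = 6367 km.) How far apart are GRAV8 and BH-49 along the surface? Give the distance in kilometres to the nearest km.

3336 km

GRAV8: φ = -24.37050°, λ = -141.24450°
BH-49: φ = -40.39950°, λ = -171.62617°
Δφ = -16.0290°,  Δλ = -30.3817°
a = sin²(Δφ/2) + cos φ₁ cos φ₂ sin²(Δλ/2) = 0.067069
c = 2·arcsin(√a) = 0.523926 rad = 30.0187°
d = R·c = 6367 × 0.523926 = 3335.8 km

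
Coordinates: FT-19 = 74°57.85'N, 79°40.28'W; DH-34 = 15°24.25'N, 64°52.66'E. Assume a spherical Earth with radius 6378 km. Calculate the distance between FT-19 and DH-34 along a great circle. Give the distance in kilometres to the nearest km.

FT-19: φ = +74.96417°, λ = -79.67133°
DH-34: φ = +15.40417°, λ = +64.87767°
Δφ = -59.5600°,  Δλ = 144.5490°
a = sin²(Δφ/2) + cos φ₁ cos φ₂ sin²(Δλ/2) = 0.473603
c = 2·arcsin(√a) = 1.517977 rad = 86.9737°
d = R·c = 6378 × 1.517977 = 9681.7 km

9682 km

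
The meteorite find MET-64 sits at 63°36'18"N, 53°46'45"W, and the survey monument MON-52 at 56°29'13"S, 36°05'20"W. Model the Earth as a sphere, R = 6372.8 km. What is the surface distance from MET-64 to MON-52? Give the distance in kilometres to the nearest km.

MET-64: φ = +63.60500°, λ = -53.77917°
MON-52: φ = -56.48694°, λ = -36.08889°
Δφ = -120.0919°,  Δλ = 17.6903°
a = sin²(Δφ/2) + cos φ₁ cos φ₂ sin²(Δλ/2) = 0.756498
c = 2·arcsin(√a) = 2.109467 rad = 120.8636°
d = R·c = 6372.8 × 2.109467 = 13443.2 km

13443 km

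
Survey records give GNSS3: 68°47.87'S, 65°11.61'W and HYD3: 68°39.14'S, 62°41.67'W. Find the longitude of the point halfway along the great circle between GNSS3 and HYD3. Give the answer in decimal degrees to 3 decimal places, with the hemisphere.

GNSS3: φ = -68.79783°, λ = -65.19350°
HYD3: φ = -68.65233°, λ = -62.69450°
Bx = cos φ₂ cos Δλ = 0.363680,  By = cos φ₂ sin Δλ = 0.015872
φₘ = atan2(sin φ₁ + sin φ₂, √((cos φ₁ + Bx)² + By²)) = -68.72969°
λₘ = λ₁ + atan2(By, cos φ₁ + Bx) = -63.93992°

63.940°W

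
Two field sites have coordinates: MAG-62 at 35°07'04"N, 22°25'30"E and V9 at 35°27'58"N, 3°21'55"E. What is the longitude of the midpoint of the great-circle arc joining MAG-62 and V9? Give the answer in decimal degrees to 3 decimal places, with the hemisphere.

12.916°E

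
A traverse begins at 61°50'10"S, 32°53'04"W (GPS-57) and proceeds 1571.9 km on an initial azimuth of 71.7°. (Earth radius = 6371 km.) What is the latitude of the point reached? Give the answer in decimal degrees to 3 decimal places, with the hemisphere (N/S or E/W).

GPS-57: φ = -61.83611°, λ = -32.88444°
δ = d/R = 1571.9/6371 = 0.246727 rad
φ₂ = arcsin(sin φ₁ cos δ + cos φ₁ sin δ cos θ)
   = arcsin(-0.88160·0.96972 + 0.47200·0.24423·0.31399) = -54.95563°
λ₂ = λ₁ + atan2(sin θ sin δ cos φ₁, cos δ − sin φ₁ sin φ₂) = -9.06701°

54.956°S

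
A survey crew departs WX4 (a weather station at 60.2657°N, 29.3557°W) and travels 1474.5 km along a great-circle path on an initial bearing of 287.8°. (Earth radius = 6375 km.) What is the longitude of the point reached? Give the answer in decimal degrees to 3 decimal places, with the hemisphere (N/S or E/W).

56.709°W

δ = d/R = 1474.5/6375 = 0.231294 rad
φ₂ = arcsin(sin φ₁ cos δ + cos φ₁ sin δ cos θ)
   = arcsin(0.86833·0.97337 + 0.49598·0.22924·0.30570) = 61.63851°
λ₂ = λ₁ + atan2(sin θ sin δ cos φ₁, cos δ − sin φ₁ sin φ₂) = -56.70865°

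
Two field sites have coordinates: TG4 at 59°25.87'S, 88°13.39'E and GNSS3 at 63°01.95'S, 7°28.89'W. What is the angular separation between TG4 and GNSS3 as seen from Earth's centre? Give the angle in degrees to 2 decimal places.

TG4: φ = -59.43117°, λ = +88.22317°
GNSS3: φ = -63.03250°, λ = -7.48150°
Δφ = -3.6013°,  Δλ = -95.7047°
a = sin²(Δφ/2) + cos φ₁ cos φ₂ sin²(Δλ/2) = 0.127765
c = 2·arcsin(√a) = 0.731055 rad = 41.8864°

41.89°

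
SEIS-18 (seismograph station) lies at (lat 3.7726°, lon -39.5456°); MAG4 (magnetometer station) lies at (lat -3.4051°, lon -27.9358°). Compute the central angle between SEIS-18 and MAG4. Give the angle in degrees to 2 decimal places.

13.64°

Δφ = -7.1777°,  Δλ = 11.6098°
a = sin²(Δφ/2) + cos φ₁ cos φ₂ sin²(Δλ/2) = 0.014108
c = 2·arcsin(√a) = 0.238114 rad = 13.6429°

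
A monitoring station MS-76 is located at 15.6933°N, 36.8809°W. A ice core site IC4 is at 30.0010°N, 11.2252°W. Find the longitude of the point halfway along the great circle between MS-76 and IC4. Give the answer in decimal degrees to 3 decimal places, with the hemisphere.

Bx = cos φ₂ cos Δλ = 0.780638,  By = cos φ₂ sin Δλ = 0.374953
φₘ = atan2(sin φ₁ + sin φ₂, √((cos φ₁ + Bx)² + By²)) = 23.36838°
λₘ = λ₁ + atan2(By, cos φ₁ + Bx) = -24.74294°

24.743°W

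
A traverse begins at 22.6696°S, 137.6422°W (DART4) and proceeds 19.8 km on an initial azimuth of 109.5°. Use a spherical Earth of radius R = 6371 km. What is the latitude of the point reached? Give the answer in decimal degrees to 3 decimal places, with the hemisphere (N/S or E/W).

22.729°S

δ = d/R = 19.8/6371 = 0.003108 rad
φ₂ = arcsin(sin φ₁ cos δ + cos φ₁ sin δ cos θ)
   = arcsin(-0.38542·1.00000 + 0.92274·0.00311·-0.33381) = -22.72894°
λ₂ = λ₁ + atan2(sin θ sin δ cos φ₁, cos δ − sin φ₁ sin φ₂) = -137.46022°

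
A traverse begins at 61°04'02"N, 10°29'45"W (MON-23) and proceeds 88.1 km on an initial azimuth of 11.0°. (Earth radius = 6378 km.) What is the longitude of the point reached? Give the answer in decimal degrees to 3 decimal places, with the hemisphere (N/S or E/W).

MON-23: φ = +61.06722°, λ = -10.49583°
δ = d/R = 88.1/6378 = 0.013813 rad
φ₂ = arcsin(sin φ₁ cos δ + cos φ₁ sin δ cos θ)
   = arcsin(0.87519·0.99990 + 0.48378·0.01381·0.98163) = 61.84374°
λ₂ = λ₁ + atan2(sin θ sin δ cos φ₁, cos δ − sin φ₁ sin φ₂) = -10.17582°

10.176°W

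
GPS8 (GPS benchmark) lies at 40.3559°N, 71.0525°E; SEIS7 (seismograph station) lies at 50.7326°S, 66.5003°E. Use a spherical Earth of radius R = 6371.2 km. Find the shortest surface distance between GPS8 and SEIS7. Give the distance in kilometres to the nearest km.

10139 km

Δφ = -91.0885°,  Δλ = -4.5522°
a = sin²(Δφ/2) + cos φ₁ cos φ₂ sin²(Δλ/2) = 0.510259
c = 2·arcsin(√a) = 1.591316 rad = 91.1757°
d = R·c = 6371.2 × 1.591316 = 10138.6 km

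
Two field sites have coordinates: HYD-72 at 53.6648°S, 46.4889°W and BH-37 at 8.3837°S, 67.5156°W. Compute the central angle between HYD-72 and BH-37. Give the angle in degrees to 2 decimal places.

48.35°

Δφ = 45.2811°,  Δλ = -21.0267°
a = sin²(Δφ/2) + cos φ₁ cos φ₂ sin²(Δλ/2) = 0.167701
c = 2·arcsin(√a) = 0.843841 rad = 48.3485°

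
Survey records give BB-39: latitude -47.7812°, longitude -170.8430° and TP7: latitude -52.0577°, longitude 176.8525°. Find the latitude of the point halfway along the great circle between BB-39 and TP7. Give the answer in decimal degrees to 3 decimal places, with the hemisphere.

50.082°S

Bx = cos φ₂ cos Δλ = 0.600743,  By = cos φ₂ sin Δλ = -0.131033
φₘ = atan2(sin φ₁ + sin φ₂, √((cos φ₁ + Bx)² + By²)) = -50.08208°
λₘ = λ₁ + atan2(By, cos φ₁ + Bx) = -176.72123°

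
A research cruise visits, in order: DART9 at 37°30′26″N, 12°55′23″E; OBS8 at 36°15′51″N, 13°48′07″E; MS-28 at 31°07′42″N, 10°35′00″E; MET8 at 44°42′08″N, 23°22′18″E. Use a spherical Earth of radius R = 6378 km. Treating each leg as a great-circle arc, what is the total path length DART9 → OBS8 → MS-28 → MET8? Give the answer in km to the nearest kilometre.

2681 km

DART9: φ = +37.50722°, λ = +12.92306°
OBS8: φ = +36.26417°, λ = +13.80194°
MS-28: φ = +31.12833°, λ = +10.58333°
MET8: φ = +44.70222°, λ = +23.37167°
DART9→OBS8: c = 0.024924 rad, d = 158.97 km
OBS8→MS-28: c = 0.101072 rad, d = 644.64 km
MS-28→MET8: c = 0.294403 rad, d = 1877.70 km
Total = 158.97 + 644.64 + 1877.70 = 2681.30 km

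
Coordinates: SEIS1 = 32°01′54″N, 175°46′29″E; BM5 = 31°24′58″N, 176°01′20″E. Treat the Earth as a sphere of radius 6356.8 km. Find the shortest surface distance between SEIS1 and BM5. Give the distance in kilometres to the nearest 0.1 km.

72.2 km

SEIS1: φ = +32.03167°, λ = +175.77472°
BM5: φ = +31.41611°, λ = +176.02222°
Δφ = -0.6156°,  Δλ = 0.2475°
a = sin²(Δφ/2) + cos φ₁ cos φ₂ sin²(Δλ/2) = 0.000032
c = 2·arcsin(√a) = 0.011354 rad = 0.6506°
d = R·c = 6356.8 × 0.011354 = 72.2 km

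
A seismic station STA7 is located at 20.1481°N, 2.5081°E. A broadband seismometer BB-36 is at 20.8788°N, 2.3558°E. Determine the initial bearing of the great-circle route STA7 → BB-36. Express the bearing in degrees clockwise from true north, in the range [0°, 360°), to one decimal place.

Δλ = -0.1523°
y = sin Δλ · cos φ₂ = -0.002484
x = cos φ₁ sin φ₂ − sin φ₁ cos φ₂ cos Δλ = 0.012754
θ = atan2(y, x) = -11.0194° → 348.9806° (mod 360°)

349.0°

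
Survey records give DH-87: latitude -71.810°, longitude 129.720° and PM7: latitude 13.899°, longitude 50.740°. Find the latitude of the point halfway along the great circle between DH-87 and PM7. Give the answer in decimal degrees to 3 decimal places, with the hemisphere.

33.437°S

Bx = cos φ₂ cos Δλ = 0.185555,  By = cos φ₂ sin Δλ = -0.952821
φₘ = atan2(sin φ₁ + sin φ₂, √((cos φ₁ + Bx)² + By²)) = -33.43684°
λₘ = λ₁ + atan2(By, cos φ₁ + Bx) = 67.30116°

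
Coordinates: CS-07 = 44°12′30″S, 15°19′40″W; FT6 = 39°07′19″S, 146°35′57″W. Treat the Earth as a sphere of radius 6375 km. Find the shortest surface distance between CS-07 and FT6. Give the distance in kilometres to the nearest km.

9547 km

CS-07: φ = -44.20833°, λ = -15.32778°
FT6: φ = -39.12194°, λ = -146.59917°
Δφ = 5.0864°,  Δλ = -131.2714°
a = sin²(Δφ/2) + cos φ₁ cos φ₂ sin²(Δλ/2) = 0.463431
c = 2·arcsin(√a) = 1.497594 rad = 85.8058°
d = R·c = 6375 × 1.497594 = 9547.2 km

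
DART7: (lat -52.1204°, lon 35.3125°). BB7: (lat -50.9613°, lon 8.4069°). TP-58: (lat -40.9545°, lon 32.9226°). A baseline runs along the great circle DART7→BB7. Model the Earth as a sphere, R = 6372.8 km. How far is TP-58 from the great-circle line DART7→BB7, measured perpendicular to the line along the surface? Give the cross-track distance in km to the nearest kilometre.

δ₁₃ = central angle DART7→TP-58 = 0.196954 rad  (haversine)
θ₁₃ = bearing DART7→TP-58 = 350.739°,  θ₁₂ = bearing DART7→BB7 = 263.280°
dₓₜ = R·arcsin(sin δ₁₃ · sin(θ₁₃ − θ₁₂)) = 6372.8·arcsin(0.19568·sin(87.459°)) = 1253.896 km
|dₓₜ| = 1253.896 km

1254 km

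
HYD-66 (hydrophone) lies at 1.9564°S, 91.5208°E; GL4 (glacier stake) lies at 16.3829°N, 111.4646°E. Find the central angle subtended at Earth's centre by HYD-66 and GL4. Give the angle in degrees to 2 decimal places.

Δφ = 18.3393°,  Δλ = 19.9438°
a = sin²(Δφ/2) + cos φ₁ cos φ₂ sin²(Δλ/2) = 0.054147
c = 2·arcsin(√a) = 0.469696 rad = 26.9116°

26.91°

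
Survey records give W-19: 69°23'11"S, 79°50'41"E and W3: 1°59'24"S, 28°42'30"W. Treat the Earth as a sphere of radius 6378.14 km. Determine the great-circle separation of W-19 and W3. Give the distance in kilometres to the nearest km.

W-19: φ = -69.38639°, λ = +79.84472°
W3: φ = -1.99000°, λ = -28.70833°
Δφ = 67.3964°,  Δλ = -108.5531°
a = sin²(Δφ/2) + cos φ₁ cos φ₂ sin²(Δλ/2) = 0.539726
c = 2·arcsin(√a) = 1.650331 rad = 94.5570°
d = R·c = 6378.14 × 1.650331 = 10526.0 km

10526 km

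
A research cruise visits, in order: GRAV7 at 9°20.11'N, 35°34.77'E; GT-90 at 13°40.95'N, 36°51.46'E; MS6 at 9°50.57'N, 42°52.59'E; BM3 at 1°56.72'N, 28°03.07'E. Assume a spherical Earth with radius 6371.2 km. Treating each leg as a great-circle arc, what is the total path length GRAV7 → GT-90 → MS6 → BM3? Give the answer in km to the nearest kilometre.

GRAV7: φ = +9.33517°, λ = +35.57950°
GT-90: φ = +13.68250°, λ = +36.85767°
MS6: φ = +9.84283°, λ = +42.87650°
BM3: φ = +1.94533°, λ = +28.05117°
GRAV7→GT-90: c = 0.078960 rad, d = 503.07 km
GT-90→MS6: c = 0.122730 rad, d = 781.94 km
MS6→BM3: c = 0.291775 rad, d = 1858.96 km
Total = 503.07 + 781.94 + 1858.96 = 3143.97 km

3144 km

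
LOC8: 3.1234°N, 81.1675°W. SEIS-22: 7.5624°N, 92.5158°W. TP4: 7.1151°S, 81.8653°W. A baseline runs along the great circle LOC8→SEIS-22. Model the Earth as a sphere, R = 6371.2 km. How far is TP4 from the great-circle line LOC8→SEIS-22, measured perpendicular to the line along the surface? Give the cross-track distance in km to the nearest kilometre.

δ₁₃ = central angle LOC8→TP4 = 0.179108 rad  (haversine)
θ₁₃ = bearing LOC8→TP4 = 183.890°,  θ₁₂ = bearing LOC8→SEIS-22 = 291.910°
dₓₜ = R·arcsin(sin δ₁₃ · sin(θ₁₃ − θ₁₂)) = 6371.2·arcsin(0.17815·sin(-108.020°)) = -1084.597 km
|dₓₜ| = 1084.597 km

1085 km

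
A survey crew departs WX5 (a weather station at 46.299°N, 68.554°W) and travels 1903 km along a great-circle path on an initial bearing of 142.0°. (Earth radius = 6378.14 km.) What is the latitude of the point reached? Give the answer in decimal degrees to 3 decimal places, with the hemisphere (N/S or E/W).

δ = d/R = 1903/6378.14 = 0.298363 rad
φ₂ = arcsin(sin φ₁ cos δ + cos φ₁ sin δ cos θ)
   = arcsin(0.72296·0.95582 + 0.69090·0.29396·-0.78801) = 32.07136°
λ₂ = λ₁ + atan2(sin θ sin δ cos φ₁, cos δ − sin φ₁ sin φ₂) = -56.22230°

32.071°N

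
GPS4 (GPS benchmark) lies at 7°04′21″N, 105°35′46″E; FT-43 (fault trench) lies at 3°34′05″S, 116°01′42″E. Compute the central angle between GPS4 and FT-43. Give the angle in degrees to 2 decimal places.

14.89°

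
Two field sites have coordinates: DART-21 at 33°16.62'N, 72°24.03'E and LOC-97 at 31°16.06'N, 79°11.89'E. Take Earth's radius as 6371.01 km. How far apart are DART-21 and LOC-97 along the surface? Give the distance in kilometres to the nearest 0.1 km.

DART-21: φ = +33.27700°, λ = +72.40050°
LOC-97: φ = +31.26767°, λ = +79.19817°
Δφ = -2.0093°,  Δλ = 6.7977°
a = sin²(Δφ/2) + cos φ₁ cos φ₂ sin²(Δλ/2) = 0.002819
c = 2·arcsin(√a) = 0.106241 rad = 6.0871°
d = R·c = 6371.01 × 0.106241 = 676.9 km

676.9 km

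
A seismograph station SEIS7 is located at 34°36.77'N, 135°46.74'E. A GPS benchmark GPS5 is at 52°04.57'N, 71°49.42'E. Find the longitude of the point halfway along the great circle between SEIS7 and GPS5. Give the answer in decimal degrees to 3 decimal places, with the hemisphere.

108.973°E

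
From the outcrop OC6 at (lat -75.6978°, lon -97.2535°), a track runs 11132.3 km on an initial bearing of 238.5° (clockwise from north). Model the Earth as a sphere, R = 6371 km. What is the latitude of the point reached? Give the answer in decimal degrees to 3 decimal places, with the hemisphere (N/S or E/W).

2.471°N

δ = d/R = 11132.3/6371 = 1.747340 rad
φ₂ = arcsin(sin φ₁ cos δ + cos φ₁ sin δ cos θ)
   = arcsin(-0.96901·-0.17563 + 0.24704·0.98446·-0.52250) = 2.47104°
λ₂ = λ₁ + atan2(sin θ sin δ cos φ₁, cos δ − sin φ₁ sin φ₂) = 139.90442°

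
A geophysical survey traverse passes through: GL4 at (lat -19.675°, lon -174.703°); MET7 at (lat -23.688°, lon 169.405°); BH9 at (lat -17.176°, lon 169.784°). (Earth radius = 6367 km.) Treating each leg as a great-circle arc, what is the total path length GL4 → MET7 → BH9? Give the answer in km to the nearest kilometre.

2424 km

GL4→MET7: c = 0.266907 rad, d = 1699.40 km
MET7→BH9: c = 0.113824 rad, d = 724.72 km
Total = 1699.40 + 724.72 = 2424.12 km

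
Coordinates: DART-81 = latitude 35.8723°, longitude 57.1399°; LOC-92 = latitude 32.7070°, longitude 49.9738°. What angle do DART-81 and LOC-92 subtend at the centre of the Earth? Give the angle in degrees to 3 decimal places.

6.711°

Δφ = -3.1653°,  Δλ = -7.1661°
a = sin²(Δφ/2) + cos φ₁ cos φ₂ sin²(Δλ/2) = 0.003426
c = 2·arcsin(√a) = 0.117129 rad = 6.7110°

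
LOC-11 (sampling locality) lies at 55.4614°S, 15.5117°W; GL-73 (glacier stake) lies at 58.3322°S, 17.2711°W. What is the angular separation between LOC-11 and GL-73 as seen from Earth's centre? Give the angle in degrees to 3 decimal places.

3.027°

Δφ = -2.8708°,  Δλ = -1.7594°
a = sin²(Δφ/2) + cos φ₁ cos φ₂ sin²(Δλ/2) = 0.000698
c = 2·arcsin(√a) = 0.052832 rad = 3.0271°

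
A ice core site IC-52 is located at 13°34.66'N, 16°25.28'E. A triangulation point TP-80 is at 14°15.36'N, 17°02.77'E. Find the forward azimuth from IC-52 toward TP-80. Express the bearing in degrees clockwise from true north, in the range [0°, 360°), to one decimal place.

41.7°

IC-52: φ = +13.57767°, λ = +16.42133°
TP-80: φ = +14.25600°, λ = +17.04617°
Δλ = 0.6248°
y = sin Δλ · cos φ₂ = 0.010569
x = cos φ₁ sin φ₂ − sin φ₁ cos φ₂ cos Δλ = 0.011852
θ = atan2(y, x) = 41.7249° → 41.7249° (mod 360°)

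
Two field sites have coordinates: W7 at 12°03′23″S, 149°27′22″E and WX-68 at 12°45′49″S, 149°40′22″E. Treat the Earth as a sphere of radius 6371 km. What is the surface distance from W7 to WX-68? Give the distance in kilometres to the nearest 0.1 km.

82.1 km

W7: φ = -12.05639°, λ = +149.45611°
WX-68: φ = -12.76361°, λ = +149.67278°
Δφ = -0.7072°,  Δλ = 0.2167°
a = sin²(Δφ/2) + cos φ₁ cos φ₂ sin²(Δλ/2) = 0.000041
c = 2·arcsin(√a) = 0.012884 rad = 0.7382°
d = R·c = 6371 × 0.012884 = 82.1 km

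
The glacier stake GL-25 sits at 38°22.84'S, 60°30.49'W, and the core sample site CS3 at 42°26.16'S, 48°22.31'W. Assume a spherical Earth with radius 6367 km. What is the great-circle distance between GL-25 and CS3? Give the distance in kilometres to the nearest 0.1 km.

1120.1 km

GL-25: φ = -38.38067°, λ = -60.50817°
CS3: φ = -42.43600°, λ = -48.37183°
Δφ = -4.0553°,  Δλ = 12.1363°
a = sin²(Δφ/2) + cos φ₁ cos φ₂ sin²(Δλ/2) = 0.007717
c = 2·arcsin(√a) = 0.175921 rad = 10.0795°
d = R·c = 6367 × 0.175921 = 1120.1 km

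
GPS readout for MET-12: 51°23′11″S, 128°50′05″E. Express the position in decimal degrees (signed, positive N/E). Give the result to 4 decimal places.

-51.3864°, +128.8347°

lat: 51.3864° S → -51.3864°
lon: 128.8347° E → +128.8347°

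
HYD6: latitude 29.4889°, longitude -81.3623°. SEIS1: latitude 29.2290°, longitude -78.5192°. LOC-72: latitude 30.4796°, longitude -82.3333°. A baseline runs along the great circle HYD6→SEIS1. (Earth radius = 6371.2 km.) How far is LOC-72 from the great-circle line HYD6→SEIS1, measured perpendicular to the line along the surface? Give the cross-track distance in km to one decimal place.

101.5 km

δ₁₃ = central angle HYD6→LOC-72 = 0.022681 rad  (haversine)
θ₁₃ = bearing HYD6→LOC-72 = 319.912°,  θ₁₂ = bearing HYD6→SEIS1 = 95.289°
dₓₜ = R·arcsin(sin δ₁₃ · sin(θ₁₃ − θ₁₂)) = 6371.2·arcsin(0.02268·sin(224.623°)) = -101.503 km
|dₓₜ| = 101.503 km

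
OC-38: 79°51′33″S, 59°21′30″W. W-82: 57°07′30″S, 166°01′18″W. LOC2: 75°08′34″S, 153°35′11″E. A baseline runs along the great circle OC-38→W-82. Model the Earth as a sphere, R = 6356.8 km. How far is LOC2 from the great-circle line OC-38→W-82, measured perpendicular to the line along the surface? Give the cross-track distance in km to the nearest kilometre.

1677 km

OC-38: φ = -79.85917°, λ = -59.35833°
W-82: φ = -57.12500°, λ = -166.02167°
LOC2: φ = -75.14278°, λ = +153.58639°
δ₁₃ = central angle OC-38→LOC2 = 0.418790 rad  (haversine)
θ₁₃ = bearing OC-38→LOC2 = 200.054°,  θ₁₂ = bearing OC-38→W-82 = 239.929°
dₓₜ = R·arcsin(sin δ₁₃ · sin(θ₁₃ − θ₁₂)) = 6356.8·arcsin(0.40666·sin(-39.875°)) = -1676.673 km
|dₓₜ| = 1676.673 km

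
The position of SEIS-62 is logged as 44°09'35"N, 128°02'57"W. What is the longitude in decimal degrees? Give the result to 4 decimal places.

128° + 2′/60 + 57″/3600 = 128 + 0.03333 + 0.01583 = 128.0492°

128.0492°W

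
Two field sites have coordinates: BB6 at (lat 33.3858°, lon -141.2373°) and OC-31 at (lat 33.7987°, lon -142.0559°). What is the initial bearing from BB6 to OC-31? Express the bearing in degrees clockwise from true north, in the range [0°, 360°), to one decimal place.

Δλ = -0.8186°
y = sin Δλ · cos φ₂ = -0.011872
x = cos φ₁ sin φ₂ − sin φ₁ cos φ₂ cos Δλ = 0.007253
θ = atan2(y, x) = -58.5782° → 301.4218° (mod 360°)

301.4°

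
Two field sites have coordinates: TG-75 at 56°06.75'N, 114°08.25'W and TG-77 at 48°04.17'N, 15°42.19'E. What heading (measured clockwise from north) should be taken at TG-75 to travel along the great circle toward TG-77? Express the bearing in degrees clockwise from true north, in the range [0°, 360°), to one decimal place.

33.7°

TG-75: φ = +56.11250°, λ = -114.13750°
TG-77: φ = +48.06950°, λ = +15.70317°
Δλ = 129.8407°
y = sin Δλ · cos φ₂ = 0.513085
x = cos φ₁ sin φ₂ − sin φ₁ cos φ₂ cos Δλ = 0.770187
θ = atan2(y, x) = 33.6709° → 33.6709° (mod 360°)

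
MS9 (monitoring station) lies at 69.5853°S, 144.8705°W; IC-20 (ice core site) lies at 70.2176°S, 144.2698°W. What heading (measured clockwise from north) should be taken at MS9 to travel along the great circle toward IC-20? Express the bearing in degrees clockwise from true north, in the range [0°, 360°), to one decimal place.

Δλ = 0.6007°
y = sin Δλ · cos φ₂ = 0.003548
x = cos φ₁ sin φ₂ − sin φ₁ cos φ₂ cos Δλ = -0.011053
θ = atan2(y, x) = 162.2019° → 162.2019° (mod 360°)

162.2°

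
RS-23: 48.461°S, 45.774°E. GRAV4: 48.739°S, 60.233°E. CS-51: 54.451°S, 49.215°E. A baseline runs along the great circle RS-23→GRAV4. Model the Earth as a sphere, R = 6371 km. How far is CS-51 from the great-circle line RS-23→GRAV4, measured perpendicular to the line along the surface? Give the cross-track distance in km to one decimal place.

638.3 km

δ₁₃ = central angle RS-23→CS-51 = 0.111007 rad  (haversine)
θ₁₃ = bearing RS-23→CS-51 = 161.639°,  θ₁₂ = bearing RS-23→GRAV4 = 97.092°
dₓₜ = R·arcsin(sin δ₁₃ · sin(θ₁₃ − θ₁₂)) = 6371·arcsin(0.11078·sin(64.547°)) = 638.337 km
|dₓₜ| = 638.337 km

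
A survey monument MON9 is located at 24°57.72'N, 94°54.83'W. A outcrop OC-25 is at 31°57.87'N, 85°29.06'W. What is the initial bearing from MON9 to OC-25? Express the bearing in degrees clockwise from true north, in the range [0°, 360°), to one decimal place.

47.6°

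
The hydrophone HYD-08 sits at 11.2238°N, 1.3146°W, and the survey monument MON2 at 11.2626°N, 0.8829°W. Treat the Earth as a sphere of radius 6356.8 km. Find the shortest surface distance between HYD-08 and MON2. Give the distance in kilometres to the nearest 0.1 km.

47.2 km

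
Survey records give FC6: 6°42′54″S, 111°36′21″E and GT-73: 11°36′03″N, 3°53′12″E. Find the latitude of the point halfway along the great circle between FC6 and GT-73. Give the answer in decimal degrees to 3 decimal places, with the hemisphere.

4.137°N

FC6: φ = -6.71500°, λ = +111.60583°
GT-73: φ = +11.60083°, λ = +3.88667°
Bx = cos φ₂ cos Δλ = -0.298135,  By = cos φ₂ sin Δλ = -0.933101
φₘ = atan2(sin φ₁ + sin φ₂, √((cos φ₁ + Bx)² + By²)) = 4.13730°
λₘ = λ₁ + atan2(By, cos φ₁ + Bx) = 58.28583°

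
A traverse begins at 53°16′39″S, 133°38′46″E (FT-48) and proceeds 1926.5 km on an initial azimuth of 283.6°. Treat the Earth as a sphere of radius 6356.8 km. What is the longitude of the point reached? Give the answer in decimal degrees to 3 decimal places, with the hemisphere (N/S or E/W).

FT-48: φ = -53.27750°, λ = +133.64611°
δ = d/R = 1926.5/6356.8 = 0.303061 rad
φ₂ = arcsin(sin φ₁ cos δ + cos φ₁ sin δ cos θ)
   = arcsin(-0.80154·0.95443 + 0.59794·0.29844·0.23514) = -46.30697°
λ₂ = λ₁ + atan2(sin θ sin δ cos φ₁, cos δ − sin φ₁ sin φ₂) = 108.81686°

108.817°E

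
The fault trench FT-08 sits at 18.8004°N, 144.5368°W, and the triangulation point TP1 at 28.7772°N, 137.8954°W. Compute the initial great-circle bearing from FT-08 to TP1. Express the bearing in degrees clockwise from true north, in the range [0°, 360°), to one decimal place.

30.1°

Δλ = 6.6414°
y = sin Δλ · cos φ₂ = 0.101371
x = cos φ₁ sin φ₂ − sin φ₁ cos φ₂ cos Δλ = 0.175145
θ = atan2(y, x) = 30.0616° → 30.0616° (mod 360°)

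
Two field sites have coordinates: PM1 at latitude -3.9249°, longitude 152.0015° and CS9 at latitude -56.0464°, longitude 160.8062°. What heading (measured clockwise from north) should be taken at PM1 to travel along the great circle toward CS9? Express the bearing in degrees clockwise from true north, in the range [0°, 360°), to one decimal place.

Δλ = 8.8047°
y = sin Δλ · cos φ₂ = 0.085491
x = cos φ₁ sin φ₂ − sin φ₁ cos φ₂ cos Δλ = -0.789765
θ = atan2(y, x) = 173.8219° → 173.8219° (mod 360°)

173.8°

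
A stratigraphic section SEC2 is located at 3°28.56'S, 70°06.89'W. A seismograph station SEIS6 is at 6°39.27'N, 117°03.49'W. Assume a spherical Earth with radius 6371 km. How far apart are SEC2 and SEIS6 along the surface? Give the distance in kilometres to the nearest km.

SEC2: φ = -3.47600°, λ = -70.11483°
SEIS6: φ = +6.65450°, λ = -117.05817°
Δφ = 10.1305°,  Δλ = -46.9433°
a = sin²(Δφ/2) + cos φ₁ cos φ₂ sin²(Δλ/2) = 0.165076
c = 2·arcsin(√a) = 0.836792 rad = 47.9446°
d = R·c = 6371 × 0.836792 = 5331.2 km

5331 km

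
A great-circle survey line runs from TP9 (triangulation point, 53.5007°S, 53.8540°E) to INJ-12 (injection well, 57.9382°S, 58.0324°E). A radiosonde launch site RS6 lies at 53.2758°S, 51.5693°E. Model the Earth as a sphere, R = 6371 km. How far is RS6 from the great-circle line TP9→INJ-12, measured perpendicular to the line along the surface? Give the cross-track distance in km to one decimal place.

126.3 km

δ₁₃ = central angle TP9→RS6 = 0.024102 rad  (haversine)
θ₁₃ = bearing TP9→RS6 = 278.454°,  θ₁₂ = bearing TP9→INJ-12 = 153.772°
dₓₜ = R·arcsin(sin δ₁₃ · sin(θ₁₃ − θ₁₂)) = 6371·arcsin(0.02410·sin(124.682°)) = 126.266 km
|dₓₜ| = 126.266 km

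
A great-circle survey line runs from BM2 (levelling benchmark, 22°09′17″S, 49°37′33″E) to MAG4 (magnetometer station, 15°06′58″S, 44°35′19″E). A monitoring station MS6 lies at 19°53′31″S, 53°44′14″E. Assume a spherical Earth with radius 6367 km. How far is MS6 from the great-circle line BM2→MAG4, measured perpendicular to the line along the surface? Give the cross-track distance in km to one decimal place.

493.0 km

BM2: φ = -22.15472°, λ = +49.62583°
MAG4: φ = -15.11611°, λ = +44.58861°
MS6: φ = -19.89194°, λ = +53.73722°
δ₁₃ = central angle BM2→MS6 = 0.077750 rad  (haversine)
θ₁₃ = bearing BM2→MS6 = 60.226°,  θ₁₂ = bearing BM2→MAG4 = 325.017°
dₓₜ = R·arcsin(sin δ₁₃ · sin(θ₁₃ − θ₁₂)) = 6367·arcsin(0.07767·sin(-264.791°)) = 492.984 km
|dₓₜ| = 492.984 km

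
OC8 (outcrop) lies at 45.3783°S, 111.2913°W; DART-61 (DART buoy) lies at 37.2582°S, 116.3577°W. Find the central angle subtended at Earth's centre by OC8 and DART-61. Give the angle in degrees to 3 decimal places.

8.963°

Δφ = 8.1201°,  Δλ = -5.0664°
a = sin²(Δφ/2) + cos φ₁ cos φ₂ sin²(Δλ/2) = 0.006105
c = 2·arcsin(√a) = 0.156429 rad = 8.9627°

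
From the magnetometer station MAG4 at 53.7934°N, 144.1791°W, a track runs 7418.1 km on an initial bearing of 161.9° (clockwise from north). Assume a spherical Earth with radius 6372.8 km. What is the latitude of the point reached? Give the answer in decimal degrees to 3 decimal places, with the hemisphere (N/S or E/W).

11.327°S

δ = d/R = 7418.1/6372.8 = 1.164025 rad
φ₂ = arcsin(sin φ₁ cos δ + cos φ₁ sin δ cos θ)
   = arcsin(0.80689·0.39565 + 0.59070·0.91840·-0.95052) = -11.32714°
λ₂ = λ₁ + atan2(sin θ sin δ cos φ₁, cos δ − sin φ₁ sin φ₂) = -127.26161°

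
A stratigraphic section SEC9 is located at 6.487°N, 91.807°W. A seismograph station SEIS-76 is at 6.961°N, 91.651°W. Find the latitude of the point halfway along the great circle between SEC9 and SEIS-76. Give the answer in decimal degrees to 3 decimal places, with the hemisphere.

6.724°N

Bx = cos φ₂ cos Δλ = 0.992625,  By = cos φ₂ sin Δλ = 0.002703
φₘ = atan2(sin φ₁ + sin φ₂, √((cos φ₁ + Bx)² + By²)) = 6.72401°
λₘ = λ₁ + atan2(By, cos φ₁ + Bx) = -91.72904°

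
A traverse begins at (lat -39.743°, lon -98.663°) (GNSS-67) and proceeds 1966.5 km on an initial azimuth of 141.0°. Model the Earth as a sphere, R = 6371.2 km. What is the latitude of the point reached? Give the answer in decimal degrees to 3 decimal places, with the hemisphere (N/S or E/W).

δ = d/R = 1966.5/6371.2 = 0.308655 rad
φ₂ = arcsin(sin φ₁ cos δ + cos φ₁ sin δ cos θ)
   = arcsin(-0.63935·0.95274 + 0.76892·0.30378·-0.77715) = -52.24700°
λ₂ = λ₁ + atan2(sin θ sin δ cos φ₁, cos δ − sin φ₁ sin φ₂) = -80.46858°

52.247°S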